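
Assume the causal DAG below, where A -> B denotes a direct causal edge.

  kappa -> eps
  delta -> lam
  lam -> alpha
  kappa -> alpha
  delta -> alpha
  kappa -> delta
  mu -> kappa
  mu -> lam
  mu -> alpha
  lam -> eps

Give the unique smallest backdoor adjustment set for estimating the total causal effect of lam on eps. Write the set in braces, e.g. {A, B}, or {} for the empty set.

{kappa}

Variables eligible for adjustment (non-descendants of lam, excluding lam and eps): {delta, kappa, mu}.
Backdoor paths from lam to eps:
  P1: lam <- mu -> kappa -> eps
  P2: lam <- mu -> alpha <- kappa -> eps
  P3: lam <- mu -> alpha <- delta <- kappa -> eps
  P4: lam <- delta <- kappa -> eps
  P5: lam <- delta -> alpha <- mu -> kappa -> eps
  P6: lam <- delta -> alpha <- kappa -> eps
The empty set is not sufficient: P1 (lam <- mu -> kappa -> eps) has no collider blocking it and no conditioned non-collider, so it is open.
Try {kappa}:
  P1: blocked at chain node kappa ∈ conditioning set.
  P2: blocked at collider alpha (neither it nor any descendant is in the conditioning set).
  P3: blocked at collider alpha (neither it nor any descendant is in the conditioning set).
  P4: blocked at fork node kappa ∈ conditioning set.
  P5: blocked at collider alpha (neither it nor any descendant is in the conditioning set).
  P6: blocked at collider alpha (neither it nor any descendant is in the conditioning set).
{kappa} contains no descendant of lam and blocks every backdoor path.
No other singleton works — e.g. {mu} leaves P4 open — so {kappa} is the unique smallest valid adjustment set.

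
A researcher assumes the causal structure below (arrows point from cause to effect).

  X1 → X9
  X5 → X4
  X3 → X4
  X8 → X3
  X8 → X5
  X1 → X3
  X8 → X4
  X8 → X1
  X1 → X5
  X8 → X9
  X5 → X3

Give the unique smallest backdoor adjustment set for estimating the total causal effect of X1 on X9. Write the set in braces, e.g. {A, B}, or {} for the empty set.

Variables eligible for adjustment (non-descendants of X1, excluding X1 and X9): {X8}.
Backdoor paths from X1 to X9:
  P1: X1 <- X8 -> X9
The empty set is not sufficient: P1 (X1 <- X8 -> X9) has no collider blocking it and no conditioned non-collider, so it is open.
Try {X8}:
  P1: blocked at fork node X8 ∈ conditioning set.
{X8} contains no descendant of X1 and blocks every backdoor path.
{X8} is the unique smallest valid adjustment set.

{X8}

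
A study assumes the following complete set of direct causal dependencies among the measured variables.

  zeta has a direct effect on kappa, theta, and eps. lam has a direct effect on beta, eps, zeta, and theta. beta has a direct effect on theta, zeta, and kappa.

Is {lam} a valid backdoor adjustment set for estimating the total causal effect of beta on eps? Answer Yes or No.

Yes

Backdoor paths from beta to eps (paths whose first edge points into beta):
  P1: beta <- lam -> zeta -> eps
  P2: beta <- lam -> theta <- zeta -> eps
  P3: beta <- lam -> eps
Condition 1 (no descendant of beta in the set): holds — descendants of beta are {eps, kappa, theta, zeta}; none are in {lam}.
Condition 2 (every backdoor path blocked by {lam}):
  P1: blocked at fork node lam ∈ conditioning set.
  P2: blocked at fork node lam ∈ conditioning set.
  P3: blocked at fork node lam ∈ conditioning set.
{lam} satisfies the backdoor criterion.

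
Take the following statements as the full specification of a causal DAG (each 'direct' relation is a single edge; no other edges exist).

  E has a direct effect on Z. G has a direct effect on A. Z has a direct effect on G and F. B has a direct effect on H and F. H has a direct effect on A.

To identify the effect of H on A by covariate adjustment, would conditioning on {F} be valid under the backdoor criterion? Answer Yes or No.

No

Backdoor paths from H to A (paths whose first edge points into H):
  P1: H <- B -> F <- Z -> G -> A
Condition 1 (no descendant of H in the set): holds — descendants of H are {A}; none are in {F}.
Condition 2 (every backdoor path blocked by {F}):
  P1: open — collider(s) F are conditioned on (or have a conditioned descendant) and no non-collider on the path is in the set.
{F} does not satisfy the backdoor criterion.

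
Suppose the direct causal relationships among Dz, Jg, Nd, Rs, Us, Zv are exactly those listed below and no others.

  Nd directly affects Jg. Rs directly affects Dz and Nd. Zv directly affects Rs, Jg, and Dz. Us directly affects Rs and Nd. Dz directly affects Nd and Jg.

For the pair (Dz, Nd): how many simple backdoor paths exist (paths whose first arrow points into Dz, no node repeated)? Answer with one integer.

6

A backdoor path from Dz to Nd is any simple undirected path whose first edge points into Dz (i.e. leaves Dz via a parent).
Parents of Dz: {Rs, Zv}.
Enumerating:
  P1: Dz <- Zv -> Rs <- Us -> Nd
  P2: Dz <- Zv -> Rs -> Nd
  P3: Dz <- Zv -> Jg <- Nd
  P4: Dz <- Rs <- Us -> Nd
  P5: Dz <- Rs <- Zv -> Jg <- Nd
  P6: Dz <- Rs -> Nd
That exhausts the simple backdoor paths. Count: 6.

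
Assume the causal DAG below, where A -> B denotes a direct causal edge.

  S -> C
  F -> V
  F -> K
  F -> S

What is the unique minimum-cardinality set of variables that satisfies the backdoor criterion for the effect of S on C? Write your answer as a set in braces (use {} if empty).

Variables eligible for adjustment (non-descendants of S, excluding S and C): {F, K, V}.
Backdoor paths from S to C:
  (none)
With no backdoor paths the empty set already satisfies the criterion, and it is trivially minimal.

{}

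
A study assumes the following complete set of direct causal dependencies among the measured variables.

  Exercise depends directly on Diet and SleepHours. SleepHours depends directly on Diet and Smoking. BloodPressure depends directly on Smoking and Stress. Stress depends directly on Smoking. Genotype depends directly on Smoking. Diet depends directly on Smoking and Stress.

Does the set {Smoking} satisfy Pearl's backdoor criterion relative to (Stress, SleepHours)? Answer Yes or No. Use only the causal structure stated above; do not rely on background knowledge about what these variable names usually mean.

Yes

Backdoor paths from Stress to SleepHours (paths whose first edge points into Stress):
  P1: Stress <- Smoking -> Diet -> SleepHours
  P2: Stress <- Smoking -> Diet -> Exercise <- SleepHours
  P3: Stress <- Smoking -> SleepHours
Condition 1 (no descendant of Stress in the set): holds — descendants of Stress are {BloodPressure, Diet, Exercise, SleepHours}; none are in {Smoking}.
Condition 2 (every backdoor path blocked by {Smoking}):
  P1: blocked at fork node Smoking ∈ conditioning set.
  P2: blocked at fork node Smoking ∈ conditioning set.
  P3: blocked at fork node Smoking ∈ conditioning set.
{Smoking} satisfies the backdoor criterion.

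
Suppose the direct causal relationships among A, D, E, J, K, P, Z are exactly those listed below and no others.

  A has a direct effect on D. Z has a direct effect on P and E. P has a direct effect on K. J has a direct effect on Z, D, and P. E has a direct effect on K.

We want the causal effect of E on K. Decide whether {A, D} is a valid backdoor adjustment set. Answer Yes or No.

No

Backdoor paths from E to K (paths whose first edge points into E):
  P1: E <- Z <- J -> P -> K
  P2: E <- Z -> P -> K
Condition 1 (no descendant of E in the set): holds — descendants of E are {K}; none are in {A, D}.
Condition 2 (every backdoor path blocked by {A, D}):
  P1: open — no interior node is in the conditioning set.
  P2: open — no interior node is in the conditioning set.
{A, D} does not satisfy the backdoor criterion.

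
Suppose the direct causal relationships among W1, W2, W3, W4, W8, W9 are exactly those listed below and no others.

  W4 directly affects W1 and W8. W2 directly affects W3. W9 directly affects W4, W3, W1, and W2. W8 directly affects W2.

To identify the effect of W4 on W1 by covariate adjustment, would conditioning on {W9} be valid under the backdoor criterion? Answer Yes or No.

Backdoor paths from W4 to W1 (paths whose first edge points into W4):
  P1: W4 <- W9 -> W1
Condition 1 (no descendant of W4 in the set): holds — descendants of W4 are {W1, W2, W3, W8}; none are in {W9}.
Condition 2 (every backdoor path blocked by {W9}):
  P1: blocked at fork node W9 ∈ conditioning set.
{W9} satisfies the backdoor criterion.

Yes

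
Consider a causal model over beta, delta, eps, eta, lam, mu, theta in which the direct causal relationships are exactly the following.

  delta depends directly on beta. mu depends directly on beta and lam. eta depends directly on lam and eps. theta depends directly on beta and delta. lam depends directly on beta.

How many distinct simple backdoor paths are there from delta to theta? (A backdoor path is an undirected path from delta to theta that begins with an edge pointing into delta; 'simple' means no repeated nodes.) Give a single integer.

1

A backdoor path from delta to theta is any simple undirected path whose first edge points into delta (i.e. leaves delta via a parent).
Parents of delta: {beta}.
Enumerating:
  P1: delta <- beta -> theta
That exhausts the simple backdoor paths. Count: 1.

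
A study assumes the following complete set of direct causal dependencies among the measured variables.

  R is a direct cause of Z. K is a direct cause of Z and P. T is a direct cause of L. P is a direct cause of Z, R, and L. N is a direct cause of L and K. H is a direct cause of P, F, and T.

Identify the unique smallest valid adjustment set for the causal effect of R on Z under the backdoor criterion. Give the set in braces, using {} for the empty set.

{P}

Variables eligible for adjustment (non-descendants of R, excluding R and Z): {F, H, K, L, N, P, T}.
Backdoor paths from R to Z:
  P1: R <- P <- H -> T -> L <- N -> K -> Z
  P2: R <- P <- K -> Z
  P3: R <- P -> Z
  P4: R <- P -> L <- N -> K -> Z
The empty set is not sufficient: P2 (R <- P <- K -> Z) has no collider blocking it and no conditioned non-collider, so it is open.
Try {P}:
  P1: blocked at chain node P ∈ conditioning set.
  P2: blocked at chain node P ∈ conditioning set.
  P3: blocked at fork node P ∈ conditioning set.
  P4: blocked at fork node P ∈ conditioning set.
{P} contains no descendant of R and blocks every backdoor path.
No other singleton works — e.g. {N} leaves P2 open — so {P} is the unique smallest valid adjustment set.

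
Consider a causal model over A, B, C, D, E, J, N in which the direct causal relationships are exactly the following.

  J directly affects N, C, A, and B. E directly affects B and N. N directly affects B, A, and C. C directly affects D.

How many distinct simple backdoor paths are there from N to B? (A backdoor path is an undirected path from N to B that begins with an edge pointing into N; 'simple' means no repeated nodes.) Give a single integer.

A backdoor path from N to B is any simple undirected path whose first edge points into N (i.e. leaves N via a parent).
Parents of N: {E, J}.
Enumerating:
  P1: N <- E -> B
  P2: N <- J -> B
That exhausts the simple backdoor paths. Count: 2.

2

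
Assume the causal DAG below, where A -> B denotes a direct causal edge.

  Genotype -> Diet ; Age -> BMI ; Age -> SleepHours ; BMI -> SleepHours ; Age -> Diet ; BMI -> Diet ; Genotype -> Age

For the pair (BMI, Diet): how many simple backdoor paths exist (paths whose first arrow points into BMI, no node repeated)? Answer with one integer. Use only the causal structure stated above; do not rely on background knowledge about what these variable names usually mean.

2

A backdoor path from BMI to Diet is any simple undirected path whose first edge points into BMI (i.e. leaves BMI via a parent).
Parents of BMI: {Age}.
Enumerating:
  P1: BMI <- Age <- Genotype -> Diet
  P2: BMI <- Age -> Diet
That exhausts the simple backdoor paths. Count: 2.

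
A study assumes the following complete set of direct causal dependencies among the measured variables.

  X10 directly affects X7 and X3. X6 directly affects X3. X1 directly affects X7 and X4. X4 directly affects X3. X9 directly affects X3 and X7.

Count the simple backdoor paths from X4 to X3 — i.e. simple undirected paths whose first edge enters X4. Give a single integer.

A backdoor path from X4 to X3 is any simple undirected path whose first edge points into X4 (i.e. leaves X4 via a parent).
Parents of X4: {X1}.
Enumerating:
  P1: X4 <- X1 -> X7 <- X10 -> X3
  P2: X4 <- X1 -> X7 <- X9 -> X3
That exhausts the simple backdoor paths. Count: 2.

2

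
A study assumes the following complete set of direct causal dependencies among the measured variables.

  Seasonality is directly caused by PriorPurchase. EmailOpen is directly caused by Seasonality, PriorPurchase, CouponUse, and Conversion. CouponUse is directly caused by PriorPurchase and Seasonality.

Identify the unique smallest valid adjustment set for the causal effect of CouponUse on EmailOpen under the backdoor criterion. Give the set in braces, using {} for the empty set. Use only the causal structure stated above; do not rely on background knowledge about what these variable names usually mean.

Variables eligible for adjustment (non-descendants of CouponUse, excluding CouponUse and EmailOpen): {Conversion, PriorPurchase, Seasonality}.
Backdoor paths from CouponUse to EmailOpen:
  P1: CouponUse <- PriorPurchase -> Seasonality -> EmailOpen
  P2: CouponUse <- PriorPurchase -> EmailOpen
  P3: CouponUse <- Seasonality <- PriorPurchase -> EmailOpen
  P4: CouponUse <- Seasonality -> EmailOpen
The empty set is not sufficient: P1 (CouponUse <- PriorPurchase -> Seasonality -> EmailOpen) has no collider blocking it and no conditioned non-collider, so it is open.
Try {PriorPurchase, Seasonality}:
  P1: blocked at fork node PriorPurchase ∈ conditioning set.
  P2: blocked at fork node PriorPurchase ∈ conditioning set.
  P3: blocked at chain node Seasonality ∈ conditioning set.
  P4: blocked at fork node Seasonality ∈ conditioning set.
{PriorPurchase, Seasonality} contains no descendant of CouponUse and blocks every backdoor path.
Every element of {PriorPurchase, Seasonality} is needed (dropping PriorPurchase leaves P2 open; dropping Seasonality leaves P4 open), so no proper subset is valid.
Among all size-2 subsets of the eligible variables, only {PriorPurchase, Seasonality} blocks every backdoor path, so it is the unique smallest valid adjustment set.

{PriorPurchase, Seasonality}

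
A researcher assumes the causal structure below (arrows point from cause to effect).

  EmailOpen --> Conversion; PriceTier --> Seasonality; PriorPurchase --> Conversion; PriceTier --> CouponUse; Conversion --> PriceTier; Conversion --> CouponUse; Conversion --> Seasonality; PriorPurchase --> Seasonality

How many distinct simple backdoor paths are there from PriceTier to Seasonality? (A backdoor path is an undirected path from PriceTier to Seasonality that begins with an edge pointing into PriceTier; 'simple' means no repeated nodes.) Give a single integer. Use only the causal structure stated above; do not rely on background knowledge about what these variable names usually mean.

2

A backdoor path from PriceTier to Seasonality is any simple undirected path whose first edge points into PriceTier (i.e. leaves PriceTier via a parent).
Parents of PriceTier: {Conversion}.
Enumerating:
  P1: PriceTier <- Conversion <- PriorPurchase -> Seasonality
  P2: PriceTier <- Conversion -> Seasonality
That exhausts the simple backdoor paths. Count: 2.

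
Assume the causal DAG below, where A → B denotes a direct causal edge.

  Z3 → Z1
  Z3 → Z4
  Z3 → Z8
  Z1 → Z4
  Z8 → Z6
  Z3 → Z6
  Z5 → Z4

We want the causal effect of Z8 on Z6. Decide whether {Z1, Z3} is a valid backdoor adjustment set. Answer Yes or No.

Backdoor paths from Z8 to Z6 (paths whose first edge points into Z8):
  P1: Z8 <- Z3 -> Z6
Condition 1 (no descendant of Z8 in the set): holds — descendants of Z8 are {Z6}; none are in {Z1, Z3}.
Condition 2 (every backdoor path blocked by {Z1, Z3}):
  P1: blocked at fork node Z3 ∈ conditioning set.
{Z1, Z3} satisfies the backdoor criterion.

Yes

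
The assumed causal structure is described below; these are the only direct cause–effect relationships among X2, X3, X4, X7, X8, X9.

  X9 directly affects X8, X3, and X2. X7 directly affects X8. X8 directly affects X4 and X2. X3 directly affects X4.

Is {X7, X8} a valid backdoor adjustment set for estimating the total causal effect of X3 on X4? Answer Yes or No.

Backdoor paths from X3 to X4 (paths whose first edge points into X3):
  P1: X3 <- X9 -> X8 -> X4
  P2: X3 <- X9 -> X2 <- X8 -> X4
Condition 1 (no descendant of X3 in the set): holds — descendants of X3 are {X4}; none are in {X7, X8}.
Condition 2 (every backdoor path blocked by {X7, X8}):
  P1: blocked at chain node X8 ∈ conditioning set.
  P2: blocked at collider X2 (neither it nor any descendant is in the conditioning set).
{X7, X8} satisfies the backdoor criterion.

Yes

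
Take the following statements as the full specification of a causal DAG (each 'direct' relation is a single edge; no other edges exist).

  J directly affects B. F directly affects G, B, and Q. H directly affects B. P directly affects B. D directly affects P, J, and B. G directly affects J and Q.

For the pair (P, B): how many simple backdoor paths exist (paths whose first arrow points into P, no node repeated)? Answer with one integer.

4

A backdoor path from P to B is any simple undirected path whose first edge points into P (i.e. leaves P via a parent).
Parents of P: {D}.
Enumerating:
  P1: P <- D -> J <- G <- F -> B
  P2: P <- D -> J <- G -> Q <- F -> B
  P3: P <- D -> J -> B
  P4: P <- D -> B
That exhausts the simple backdoor paths. Count: 4.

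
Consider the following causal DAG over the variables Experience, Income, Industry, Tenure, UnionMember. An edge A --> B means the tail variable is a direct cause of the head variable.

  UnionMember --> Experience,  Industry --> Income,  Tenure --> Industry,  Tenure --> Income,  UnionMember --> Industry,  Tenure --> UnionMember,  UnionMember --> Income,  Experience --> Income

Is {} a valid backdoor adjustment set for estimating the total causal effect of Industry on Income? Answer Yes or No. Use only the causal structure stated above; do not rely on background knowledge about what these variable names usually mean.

No

Backdoor paths from Industry to Income (paths whose first edge points into Industry):
  P1: Industry <- Tenure -> UnionMember -> Experience -> Income
  P2: Industry <- Tenure -> UnionMember -> Income
  P3: Industry <- Tenure -> Income
  P4: Industry <- UnionMember <- Tenure -> Income
  P5: Industry <- UnionMember -> Experience -> Income
  P6: Industry <- UnionMember -> Income
Condition 1 (no descendant of Industry in the set): holds — descendants of Industry are {Income}; none are in {}.
Condition 2 (every backdoor path blocked by {}):
  P1: open — no interior node is in the conditioning set.
  P2: open — no interior node is in the conditioning set.
  P3: open — no interior node is in the conditioning set.
  P4: open — no interior node is in the conditioning set.
  P5: open — no interior node is in the conditioning set.
  P6: open — no interior node is in the conditioning set.
{} does not satisfy the backdoor criterion.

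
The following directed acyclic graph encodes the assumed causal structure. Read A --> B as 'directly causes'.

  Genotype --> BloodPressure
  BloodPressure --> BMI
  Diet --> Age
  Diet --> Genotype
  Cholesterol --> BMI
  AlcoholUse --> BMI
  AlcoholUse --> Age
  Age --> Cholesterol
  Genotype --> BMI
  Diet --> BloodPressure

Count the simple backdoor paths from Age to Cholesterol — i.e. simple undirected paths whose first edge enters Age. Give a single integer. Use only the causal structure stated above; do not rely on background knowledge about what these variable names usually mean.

5

A backdoor path from Age to Cholesterol is any simple undirected path whose first edge points into Age (i.e. leaves Age via a parent).
Parents of Age: {AlcoholUse, Diet}.
Enumerating:
  P1: Age <- AlcoholUse -> BMI <- Cholesterol
  P2: Age <- Diet -> Genotype -> BloodPressure -> BMI <- Cholesterol
  P3: Age <- Diet -> Genotype -> BMI <- Cholesterol
  P4: Age <- Diet -> BloodPressure <- Genotype -> BMI <- Cholesterol
  P5: Age <- Diet -> BloodPressure -> BMI <- Cholesterol
That exhausts the simple backdoor paths. Count: 5.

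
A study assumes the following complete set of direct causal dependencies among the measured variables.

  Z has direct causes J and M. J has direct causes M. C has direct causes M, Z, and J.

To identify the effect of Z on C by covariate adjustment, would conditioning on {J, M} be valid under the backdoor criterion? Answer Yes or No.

Backdoor paths from Z to C (paths whose first edge points into Z):
  P1: Z <- M -> J -> C
  P2: Z <- M -> C
  P3: Z <- J <- M -> C
  P4: Z <- J -> C
Condition 1 (no descendant of Z in the set): holds — descendants of Z are {C}; none are in {J, M}.
Condition 2 (every backdoor path blocked by {J, M}):
  P1: blocked at fork node M ∈ conditioning set.
  P2: blocked at fork node M ∈ conditioning set.
  P3: blocked at chain node J ∈ conditioning set.
  P4: blocked at fork node J ∈ conditioning set.
{J, M} satisfies the backdoor criterion.

Yes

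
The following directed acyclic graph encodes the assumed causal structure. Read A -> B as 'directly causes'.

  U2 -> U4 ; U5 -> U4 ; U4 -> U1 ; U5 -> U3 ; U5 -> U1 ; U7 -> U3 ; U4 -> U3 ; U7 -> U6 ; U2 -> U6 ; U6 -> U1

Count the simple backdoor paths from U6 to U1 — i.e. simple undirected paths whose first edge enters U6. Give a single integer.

A backdoor path from U6 to U1 is any simple undirected path whose first edge points into U6 (i.e. leaves U6 via a parent).
Parents of U6: {U2, U7}.
Enumerating:
  P1: U6 <- U2 -> U4 <- U5 -> U1
  P2: U6 <- U2 -> U4 -> U1
  P3: U6 <- U2 -> U4 -> U3 <- U5 -> U1
  P4: U6 <- U7 -> U3 <- U5 -> U4 -> U1
  P5: U6 <- U7 -> U3 <- U5 -> U1
  P6: U6 <- U7 -> U3 <- U4 <- U5 -> U1
  P7: U6 <- U7 -> U3 <- U4 -> U1
That exhausts the simple backdoor paths. Count: 7.

7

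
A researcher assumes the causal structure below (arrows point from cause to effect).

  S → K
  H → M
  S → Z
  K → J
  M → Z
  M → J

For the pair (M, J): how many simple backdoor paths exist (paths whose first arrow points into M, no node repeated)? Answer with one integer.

0

A backdoor path from M to J is any simple undirected path whose first edge points into M (i.e. leaves M via a parent).
Parents of M: {H}.
No simple path from any parent of M reaches J without revisiting M, so there are no backdoor paths.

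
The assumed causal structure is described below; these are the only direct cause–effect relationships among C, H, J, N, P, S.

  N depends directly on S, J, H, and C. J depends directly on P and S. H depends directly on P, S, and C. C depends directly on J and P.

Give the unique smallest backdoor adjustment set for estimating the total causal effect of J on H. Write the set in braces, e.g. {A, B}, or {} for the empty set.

{P, S}

Variables eligible for adjustment (non-descendants of J, excluding J and H): {P, S}.
Backdoor paths from J to H:
  P1: J <- S -> H
  P2: J <- S -> N <- C <- P -> H
  P3: J <- S -> N <- C -> H
  P4: J <- S -> N <- H
  P5: J <- P -> C -> H
  P6: J <- P -> C -> N <- S -> H
  P7: J <- P -> C -> N <- H
  P8: J <- P -> H
The empty set is not sufficient: P1 (J <- S -> H) has no collider blocking it and no conditioned non-collider, so it is open.
Try {P, S}:
  P1: blocked at fork node S ∈ conditioning set.
  P2: blocked at fork node S ∈ conditioning set.
  P3: blocked at fork node S ∈ conditioning set.
  P4: blocked at fork node S ∈ conditioning set.
  P5: blocked at fork node P ∈ conditioning set.
  P6: blocked at fork node P ∈ conditioning set.
  P7: blocked at fork node P ∈ conditioning set.
  P8: blocked at fork node P ∈ conditioning set.
{P, S} contains no descendant of J and blocks every backdoor path.
Every element of {P, S} is needed (dropping P leaves P5 open; dropping S leaves P1 open), so no proper subset is valid.
Among all size-2 subsets of the eligible variables, only {P, S} blocks every backdoor path, so it is the unique smallest valid adjustment set.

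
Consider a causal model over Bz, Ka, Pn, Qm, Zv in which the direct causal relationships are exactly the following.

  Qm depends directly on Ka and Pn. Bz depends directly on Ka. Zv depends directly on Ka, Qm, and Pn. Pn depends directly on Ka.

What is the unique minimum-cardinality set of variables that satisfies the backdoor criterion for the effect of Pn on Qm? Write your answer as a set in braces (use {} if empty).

Variables eligible for adjustment (non-descendants of Pn, excluding Pn and Qm): {Bz, Ka}.
Backdoor paths from Pn to Qm:
  P1: Pn <- Ka -> Qm
  P2: Pn <- Ka -> Zv <- Qm
The empty set is not sufficient: P1 (Pn <- Ka -> Qm) has no collider blocking it and no conditioned non-collider, so it is open.
Try {Ka}:
  P1: blocked at fork node Ka ∈ conditioning set.
  P2: blocked at fork node Ka ∈ conditioning set.
{Ka} contains no descendant of Pn and blocks every backdoor path.
No other singleton works — e.g. {Bz} leaves P1 open — so {Ka} is the unique smallest valid adjustment set.

{Ka}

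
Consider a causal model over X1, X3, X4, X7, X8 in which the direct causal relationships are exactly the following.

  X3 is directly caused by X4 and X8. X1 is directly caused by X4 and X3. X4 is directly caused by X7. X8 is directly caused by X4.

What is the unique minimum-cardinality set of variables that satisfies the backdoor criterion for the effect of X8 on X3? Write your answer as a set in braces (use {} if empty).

{X4}

Variables eligible for adjustment (non-descendants of X8, excluding X8 and X3): {X4, X7}.
Backdoor paths from X8 to X3:
  P1: X8 <- X4 -> X3
  P2: X8 <- X4 -> X1 <- X3
The empty set is not sufficient: P1 (X8 <- X4 -> X3) has no collider blocking it and no conditioned non-collider, so it is open.
Try {X4}:
  P1: blocked at fork node X4 ∈ conditioning set.
  P2: blocked at fork node X4 ∈ conditioning set.
{X4} contains no descendant of X8 and blocks every backdoor path.
No other singleton works — e.g. {X7} leaves P1 open — so {X4} is the unique smallest valid adjustment set.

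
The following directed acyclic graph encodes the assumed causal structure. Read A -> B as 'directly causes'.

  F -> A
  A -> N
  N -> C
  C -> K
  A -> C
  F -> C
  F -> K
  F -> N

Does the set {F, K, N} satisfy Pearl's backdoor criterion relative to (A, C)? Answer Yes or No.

No

Backdoor paths from A to C (paths whose first edge points into A):
  P1: A <- F -> N -> C
  P2: A <- F -> C
  P3: A <- F -> K <- C
Condition 1 (no descendant of A in the set): FAILS — K and N are descendants of A.
Condition 2 (every backdoor path blocked by {F, K, N}):
  P1: blocked at fork node F ∈ conditioning set.
  P2: blocked at fork node F ∈ conditioning set.
  P3: blocked at fork node F ∈ conditioning set.
{F, K, N} does not satisfy the backdoor criterion.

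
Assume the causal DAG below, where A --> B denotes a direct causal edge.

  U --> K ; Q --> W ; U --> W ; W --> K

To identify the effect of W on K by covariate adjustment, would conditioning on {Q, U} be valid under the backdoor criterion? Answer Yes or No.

Backdoor paths from W to K (paths whose first edge points into W):
  P1: W <- U -> K
Condition 1 (no descendant of W in the set): holds — descendants of W are {K}; none are in {Q, U}.
Condition 2 (every backdoor path blocked by {Q, U}):
  P1: blocked at fork node U ∈ conditioning set.
{Q, U} satisfies the backdoor criterion.

Yes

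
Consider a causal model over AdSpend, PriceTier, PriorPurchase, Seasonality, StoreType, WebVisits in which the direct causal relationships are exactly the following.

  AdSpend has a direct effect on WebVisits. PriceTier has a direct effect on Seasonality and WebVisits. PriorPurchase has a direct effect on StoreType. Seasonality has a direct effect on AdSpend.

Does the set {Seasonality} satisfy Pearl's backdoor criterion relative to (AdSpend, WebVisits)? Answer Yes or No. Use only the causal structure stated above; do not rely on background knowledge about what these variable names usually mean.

Backdoor paths from AdSpend to WebVisits (paths whose first edge points into AdSpend):
  P1: AdSpend <- Seasonality <- PriceTier -> WebVisits
Condition 1 (no descendant of AdSpend in the set): holds — descendants of AdSpend are {WebVisits}; none are in {Seasonality}.
Condition 2 (every backdoor path blocked by {Seasonality}):
  P1: blocked at chain node Seasonality ∈ conditioning set.
{Seasonality} satisfies the backdoor criterion.

Yes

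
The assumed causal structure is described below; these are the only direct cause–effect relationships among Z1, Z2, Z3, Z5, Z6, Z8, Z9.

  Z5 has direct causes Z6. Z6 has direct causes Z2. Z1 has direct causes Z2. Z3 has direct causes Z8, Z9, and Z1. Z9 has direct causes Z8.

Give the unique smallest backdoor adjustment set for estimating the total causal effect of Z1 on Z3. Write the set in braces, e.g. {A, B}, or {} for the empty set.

Variables eligible for adjustment (non-descendants of Z1, excluding Z1 and Z3): {Z2, Z5, Z6, Z8, Z9}.
Backdoor paths from Z1 to Z3:
  (none)
With no backdoor paths the empty set already satisfies the criterion, and it is trivially minimal.

{}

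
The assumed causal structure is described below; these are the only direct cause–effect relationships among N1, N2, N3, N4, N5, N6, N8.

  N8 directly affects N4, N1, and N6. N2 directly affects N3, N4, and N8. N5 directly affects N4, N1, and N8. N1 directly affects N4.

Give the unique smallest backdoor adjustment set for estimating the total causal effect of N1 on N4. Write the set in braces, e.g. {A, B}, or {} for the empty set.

Variables eligible for adjustment (non-descendants of N1, excluding N1 and N4): {N2, N3, N5, N6, N8}.
Backdoor paths from N1 to N4:
  P1: N1 <- N5 -> N8 <- N2 -> N4
  P2: N1 <- N5 -> N8 -> N4
  P3: N1 <- N5 -> N4
  P4: N1 <- N8 <- N2 -> N4
  P5: N1 <- N8 <- N5 -> N4
  P6: N1 <- N8 -> N4
The empty set is not sufficient: P2 (N1 <- N5 -> N8 -> N4) has no collider blocking it and no conditioned non-collider, so it is open.
Try {N5, N8}:
  P1: blocked at fork node N5 ∈ conditioning set.
  P2: blocked at fork node N5 ∈ conditioning set.
  P3: blocked at fork node N5 ∈ conditioning set.
  P4: blocked at chain node N8 ∈ conditioning set.
  P5: blocked at chain node N8 ∈ conditioning set.
  P6: blocked at fork node N8 ∈ conditioning set.
{N5, N8} contains no descendant of N1 and blocks every backdoor path.
Every element of {N5, N8} is needed (dropping N5 leaves P1 open; dropping N8 leaves P4 open), so no proper subset is valid.
Among all size-2 subsets of the eligible variables, only {N5, N8} blocks every backdoor path, so it is the unique smallest valid adjustment set.

{N5, N8}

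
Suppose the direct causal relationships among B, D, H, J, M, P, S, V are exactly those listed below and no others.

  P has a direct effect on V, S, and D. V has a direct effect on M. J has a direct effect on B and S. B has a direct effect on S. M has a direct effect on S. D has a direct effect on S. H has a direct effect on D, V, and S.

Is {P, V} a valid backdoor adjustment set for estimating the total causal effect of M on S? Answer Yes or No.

Yes

Backdoor paths from M to S (paths whose first edge points into M):
  P1: M <- V <- H -> D <- P -> S
  P2: M <- V <- H -> D -> S
  P3: M <- V <- H -> S
  P4: M <- V <- P -> D <- H -> S
  P5: M <- V <- P -> D -> S
  P6: M <- V <- P -> S
Condition 1 (no descendant of M in the set): holds — descendants of M are {S}; none are in {P, V}.
Condition 2 (every backdoor path blocked by {P, V}):
  P1: blocked at chain node V ∈ conditioning set.
  P2: blocked at chain node V ∈ conditioning set.
  P3: blocked at chain node V ∈ conditioning set.
  P4: blocked at chain node V ∈ conditioning set.
  P5: blocked at chain node V ∈ conditioning set.
  P6: blocked at chain node V ∈ conditioning set.
{P, V} satisfies the backdoor criterion.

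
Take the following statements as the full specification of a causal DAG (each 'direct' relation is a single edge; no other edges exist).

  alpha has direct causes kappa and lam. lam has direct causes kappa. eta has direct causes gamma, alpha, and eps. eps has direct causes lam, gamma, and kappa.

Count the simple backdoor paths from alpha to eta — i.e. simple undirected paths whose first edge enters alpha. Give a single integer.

8

A backdoor path from alpha to eta is any simple undirected path whose first edge points into alpha (i.e. leaves alpha via a parent).
Parents of alpha: {kappa, lam}.
Enumerating:
  P1: alpha <- kappa -> lam -> eps <- gamma -> eta
  P2: alpha <- kappa -> lam -> eps -> eta
  P3: alpha <- kappa -> eps <- gamma -> eta
  P4: alpha <- kappa -> eps -> eta
  P5: alpha <- lam <- kappa -> eps <- gamma -> eta
  P6: alpha <- lam <- kappa -> eps -> eta
  P7: alpha <- lam -> eps <- gamma -> eta
  P8: alpha <- lam -> eps -> eta
That exhausts the simple backdoor paths. Count: 8.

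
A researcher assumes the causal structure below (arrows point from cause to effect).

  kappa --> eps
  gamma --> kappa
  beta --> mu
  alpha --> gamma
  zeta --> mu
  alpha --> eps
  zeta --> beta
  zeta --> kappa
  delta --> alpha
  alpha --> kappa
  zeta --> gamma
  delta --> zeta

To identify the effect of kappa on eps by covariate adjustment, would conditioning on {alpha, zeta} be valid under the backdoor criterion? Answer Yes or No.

Backdoor paths from kappa to eps (paths whose first edge points into kappa):
  P1: kappa <- zeta <- delta -> alpha -> eps
  P2: kappa <- zeta -> gamma <- alpha -> eps
  P3: kappa <- alpha -> eps
  P4: kappa <- gamma <- zeta <- delta -> alpha -> eps
  P5: kappa <- gamma <- alpha -> eps
Condition 1 (no descendant of kappa in the set): holds — descendants of kappa are {eps}; none are in {alpha, zeta}.
Condition 2 (every backdoor path blocked by {alpha, zeta}):
  P1: blocked at chain node zeta ∈ conditioning set.
  P2: blocked at fork node zeta ∈ conditioning set.
  P3: blocked at fork node alpha ∈ conditioning set.
  P4: blocked at chain node zeta ∈ conditioning set.
  P5: blocked at fork node alpha ∈ conditioning set.
{alpha, zeta} satisfies the backdoor criterion.

Yes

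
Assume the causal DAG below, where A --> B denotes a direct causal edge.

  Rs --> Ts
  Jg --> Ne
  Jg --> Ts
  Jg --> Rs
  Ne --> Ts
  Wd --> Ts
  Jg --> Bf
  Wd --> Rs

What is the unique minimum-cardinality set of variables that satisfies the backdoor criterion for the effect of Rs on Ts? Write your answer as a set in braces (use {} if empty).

Variables eligible for adjustment (non-descendants of Rs, excluding Rs and Ts): {Bf, Jg, Ne, Wd}.
Backdoor paths from Rs to Ts:
  P1: Rs <- Jg -> Ne -> Ts
  P2: Rs <- Jg -> Ts
  P3: Rs <- Wd -> Ts
The empty set is not sufficient: P1 (Rs <- Jg -> Ne -> Ts) has no collider blocking it and no conditioned non-collider, so it is open.
Try {Jg, Wd}:
  P1: blocked at fork node Jg ∈ conditioning set.
  P2: blocked at fork node Jg ∈ conditioning set.
  P3: blocked at fork node Wd ∈ conditioning set.
{Jg, Wd} contains no descendant of Rs and blocks every backdoor path.
Every element of {Jg, Wd} is needed (dropping Jg leaves P1 open; dropping Wd leaves P3 open), so no proper subset is valid.
Among all size-2 subsets of the eligible variables, only {Jg, Wd} blocks every backdoor path, so it is the unique smallest valid adjustment set.

{Jg, Wd}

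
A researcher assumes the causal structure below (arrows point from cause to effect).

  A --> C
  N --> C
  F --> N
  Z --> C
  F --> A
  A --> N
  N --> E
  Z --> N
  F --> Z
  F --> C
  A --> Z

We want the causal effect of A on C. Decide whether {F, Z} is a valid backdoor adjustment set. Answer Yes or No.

No

Backdoor paths from A to C (paths whose first edge points into A):
  P1: A <- F -> Z -> N -> C
  P2: A <- F -> Z -> C
  P3: A <- F -> N <- Z -> C
  P4: A <- F -> N -> C
  P5: A <- F -> C
Condition 1 (no descendant of A in the set): FAILS — Z is a descendant of A.
Condition 2 (every backdoor path blocked by {F, Z}):
  P1: blocked at fork node F ∈ conditioning set.
  P2: blocked at fork node F ∈ conditioning set.
  P3: blocked at fork node F ∈ conditioning set.
  P4: blocked at fork node F ∈ conditioning set.
  P5: blocked at fork node F ∈ conditioning set.
{F, Z} does not satisfy the backdoor criterion.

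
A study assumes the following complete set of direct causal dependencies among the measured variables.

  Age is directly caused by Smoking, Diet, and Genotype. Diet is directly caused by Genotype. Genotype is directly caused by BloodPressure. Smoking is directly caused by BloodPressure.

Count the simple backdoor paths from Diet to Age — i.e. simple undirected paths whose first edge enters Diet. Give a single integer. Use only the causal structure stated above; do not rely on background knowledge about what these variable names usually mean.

A backdoor path from Diet to Age is any simple undirected path whose first edge points into Diet (i.e. leaves Diet via a parent).
Parents of Diet: {Genotype}.
Enumerating:
  P1: Diet <- Genotype <- BloodPressure -> Smoking -> Age
  P2: Diet <- Genotype -> Age
That exhausts the simple backdoor paths. Count: 2.

2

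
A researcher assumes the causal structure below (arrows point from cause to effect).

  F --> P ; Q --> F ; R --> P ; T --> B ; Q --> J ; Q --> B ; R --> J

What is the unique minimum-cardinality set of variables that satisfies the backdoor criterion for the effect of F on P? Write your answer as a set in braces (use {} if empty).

{}

Variables eligible for adjustment (non-descendants of F, excluding F and P): {B, J, Q, R, T}.
Backdoor paths from F to P:
  P1: F <- Q -> J <- R -> P
Each backdoor path contains an unconditioned collider, so every path is already blocked with the empty conditioning set:
  P1: blocked at collider J (neither it nor any descendant is in the conditioning set).
The empty set is therefore the unique smallest valid set.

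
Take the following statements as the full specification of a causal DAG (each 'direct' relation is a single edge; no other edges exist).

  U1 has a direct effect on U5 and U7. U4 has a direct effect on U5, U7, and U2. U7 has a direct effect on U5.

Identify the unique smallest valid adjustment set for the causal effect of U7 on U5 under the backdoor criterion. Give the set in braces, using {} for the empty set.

{U1, U4}

Variables eligible for adjustment (non-descendants of U7, excluding U7 and U5): {U1, U2, U4}.
Backdoor paths from U7 to U5:
  P1: U7 <- U1 -> U5
  P2: U7 <- U4 -> U5
The empty set is not sufficient: P1 (U7 <- U1 -> U5) has no collider blocking it and no conditioned non-collider, so it is open.
Try {U1, U4}:
  P1: blocked at fork node U1 ∈ conditioning set.
  P2: blocked at fork node U4 ∈ conditioning set.
{U1, U4} contains no descendant of U7 and blocks every backdoor path.
Every element of {U1, U4} is needed (dropping U1 leaves P1 open; dropping U4 leaves P2 open), so no proper subset is valid.
Among all size-2 subsets of the eligible variables, only {U1, U4} blocks every backdoor path, so it is the unique smallest valid adjustment set.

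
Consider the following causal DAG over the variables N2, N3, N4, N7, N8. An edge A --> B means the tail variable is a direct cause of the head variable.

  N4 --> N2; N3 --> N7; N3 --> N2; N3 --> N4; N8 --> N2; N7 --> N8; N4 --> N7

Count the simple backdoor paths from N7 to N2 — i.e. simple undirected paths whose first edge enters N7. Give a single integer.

A backdoor path from N7 to N2 is any simple undirected path whose first edge points into N7 (i.e. leaves N7 via a parent).
Parents of N7: {N3, N4}.
Enumerating:
  P1: N7 <- N3 -> N4 -> N2
  P2: N7 <- N3 -> N2
  P3: N7 <- N4 <- N3 -> N2
  P4: N7 <- N4 -> N2
That exhausts the simple backdoor paths. Count: 4.

4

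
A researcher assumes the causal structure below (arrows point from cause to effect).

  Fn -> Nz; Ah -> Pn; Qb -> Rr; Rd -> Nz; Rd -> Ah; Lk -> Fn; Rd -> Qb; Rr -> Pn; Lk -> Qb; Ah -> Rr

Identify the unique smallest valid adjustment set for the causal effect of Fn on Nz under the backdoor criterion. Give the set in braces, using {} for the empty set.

{}

Variables eligible for adjustment (non-descendants of Fn, excluding Fn and Nz): {Ah, Lk, Pn, Qb, Rd, Rr}.
Backdoor paths from Fn to Nz:
  P1: Fn <- Lk -> Qb <- Rd -> Nz
  P2: Fn <- Lk -> Qb -> Rr <- Ah <- Rd -> Nz
  P3: Fn <- Lk -> Qb -> Rr -> Pn <- Ah <- Rd -> Nz
Each backdoor path contains an unconditioned collider, so every path is already blocked with the empty conditioning set:
  P1: blocked at collider Qb (neither it nor any descendant is in the conditioning set).
  P2: blocked at collider Rr (neither it nor any descendant is in the conditioning set).
  P3: blocked at collider Pn (neither it nor any descendant is in the conditioning set).
The empty set is therefore the unique smallest valid set.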